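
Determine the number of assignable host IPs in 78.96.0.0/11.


Host bits = 32 - 11 = 21
Total addresses = 2^21 = 2097152
Usable = total - 2 (network and broadcast)
Usable hosts: 2097150


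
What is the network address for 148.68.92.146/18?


IP:   10010100.01000100.01011100.10010010
Mask: 11111111.11111111.11000000.00000000
AND operation:
Net:  10010100.01000100.01000000.00000000
Network: 148.68.64.0/18


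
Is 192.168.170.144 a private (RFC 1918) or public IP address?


RFC 1918 private ranges:
  10.0.0.0/8 (10.0.0.0 - 10.255.255.255)
  172.16.0.0/12 (172.16.0.0 - 172.31.255.255)
  192.168.0.0/16 (192.168.0.0 - 192.168.255.255)
Private (in 192.168.0.0/16)


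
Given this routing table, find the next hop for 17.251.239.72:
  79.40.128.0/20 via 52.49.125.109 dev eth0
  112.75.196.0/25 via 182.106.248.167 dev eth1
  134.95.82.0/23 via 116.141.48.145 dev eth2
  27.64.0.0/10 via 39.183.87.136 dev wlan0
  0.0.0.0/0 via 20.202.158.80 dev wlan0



Longest prefix match for 17.251.239.72:
  /20 79.40.128.0: no
  /25 112.75.196.0: no
  /23 134.95.82.0: no
  /10 27.64.0.0: no
  /0 0.0.0.0: MATCH
Selected: next-hop 20.202.158.80 via wlan0 (matched /0)


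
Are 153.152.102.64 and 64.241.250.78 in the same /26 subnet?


Mask: 255.255.255.192
153.152.102.64 AND mask = 153.152.102.64
64.241.250.78 AND mask = 64.241.250.64
No, different subnets (153.152.102.64 vs 64.241.250.64)


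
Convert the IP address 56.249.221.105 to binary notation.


56 = 00111000
249 = 11111001
221 = 11011101
105 = 01101001
Binary: 00111000.11111001.11011101.01101001


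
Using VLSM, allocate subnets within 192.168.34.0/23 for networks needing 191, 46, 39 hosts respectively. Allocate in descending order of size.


191 hosts -> /24 (254 usable): 192.168.34.0/24
46 hosts -> /26 (62 usable): 192.168.35.0/26
39 hosts -> /26 (62 usable): 192.168.35.64/26
Allocation: 192.168.34.0/24 (191 hosts, 254 usable); 192.168.35.0/26 (46 hosts, 62 usable); 192.168.35.64/26 (39 hosts, 62 usable)


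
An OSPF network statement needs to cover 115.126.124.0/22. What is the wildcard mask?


Subnet mask: 255.255.252.0
Wildcard = 255.255.255.255 - subnet mask
255 - 255 = 0
255 - 255 = 0
255 - 252 = 3
255 - 0 = 255
Wildcard: 0.0.3.255


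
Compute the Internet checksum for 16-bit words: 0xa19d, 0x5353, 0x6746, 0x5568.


Sum all words (with carry folding):
+ 0xa19d = 0xa19d
+ 0x5353 = 0xf4f0
+ 0x6746 = 0x5c37
+ 0x5568 = 0xb19f
One's complement: ~0xb19f
Checksum = 0x4e60


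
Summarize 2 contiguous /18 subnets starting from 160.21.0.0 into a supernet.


Original prefix: /18
Number of subnets: 2 = 2^1
New prefix = 18 - 1 = 17
Supernet: 160.21.0.0/17


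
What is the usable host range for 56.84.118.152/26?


Network: 56.84.118.128
Broadcast: 56.84.118.191
First usable = network + 1
Last usable = broadcast - 1
Range: 56.84.118.129 to 56.84.118.190


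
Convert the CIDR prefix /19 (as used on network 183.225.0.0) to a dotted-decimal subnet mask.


/19 means 19 network bits, 13 host bits
Binary: 11111111111111111110000000000000
Mask: 255.255.224.0


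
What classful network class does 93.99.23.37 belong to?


First octet: 93
Binary: 01011101
0xxxxxxx -> Class A (1-126)
Class A, default mask 255.0.0.0 (/8)


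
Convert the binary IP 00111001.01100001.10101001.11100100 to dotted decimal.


00111001 = 57
01100001 = 97
10101001 = 169
11100100 = 228
IP: 57.97.169.228


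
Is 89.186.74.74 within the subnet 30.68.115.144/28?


Subnet network: 30.68.115.144
Test IP AND mask: 89.186.74.64
No, 89.186.74.74 is not in 30.68.115.144/28


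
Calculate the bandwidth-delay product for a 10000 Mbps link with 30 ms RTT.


BDP = bandwidth * RTT
= 10000 Mbps * 30 ms
= 10000 * 1e6 * 30 / 1000 bits
= 300000000 bits
= 37500000 bytes
= 36621.0938 KB
BDP = 300000000 bits (37500000 bytes)


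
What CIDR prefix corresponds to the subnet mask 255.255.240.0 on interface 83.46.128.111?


Binary: 11111111.11111111.11110000.00000000
Count leading 1s
Prefix: /20


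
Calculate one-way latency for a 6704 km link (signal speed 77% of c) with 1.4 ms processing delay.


Speed = 0.77 * 3e5 km/s = 231000 km/s
Propagation delay = 6704 / 231000 = 0.029 s = 29.0216 ms
Processing delay = 1.4 ms
Total one-way latency = 30.4216 ms


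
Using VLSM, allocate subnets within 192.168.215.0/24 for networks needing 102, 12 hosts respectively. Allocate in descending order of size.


102 hosts -> /25 (126 usable): 192.168.215.0/25
12 hosts -> /28 (14 usable): 192.168.215.128/28
Allocation: 192.168.215.0/25 (102 hosts, 126 usable); 192.168.215.128/28 (12 hosts, 14 usable)


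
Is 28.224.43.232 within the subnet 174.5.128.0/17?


Subnet network: 174.5.128.0
Test IP AND mask: 28.224.0.0
No, 28.224.43.232 is not in 174.5.128.0/17


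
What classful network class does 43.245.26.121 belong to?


First octet: 43
Binary: 00101011
0xxxxxxx -> Class A (1-126)
Class A, default mask 255.0.0.0 (/8)


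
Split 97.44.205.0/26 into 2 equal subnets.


New prefix = 26 + 1 = 27
Each subnet has 32 addresses
  97.44.205.0/27
  97.44.205.32/27
Subnets: 97.44.205.0/27, 97.44.205.32/27


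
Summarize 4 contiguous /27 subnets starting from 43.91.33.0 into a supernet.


Original prefix: /27
Number of subnets: 4 = 2^2
New prefix = 27 - 2 = 25
Supernet: 43.91.33.0/25


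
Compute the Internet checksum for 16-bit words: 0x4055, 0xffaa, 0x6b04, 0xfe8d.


Sum all words (with carry folding):
+ 0x4055 = 0x4055
+ 0xffaa = 0x4000
+ 0x6b04 = 0xab04
+ 0xfe8d = 0xa992
One's complement: ~0xa992
Checksum = 0x566d


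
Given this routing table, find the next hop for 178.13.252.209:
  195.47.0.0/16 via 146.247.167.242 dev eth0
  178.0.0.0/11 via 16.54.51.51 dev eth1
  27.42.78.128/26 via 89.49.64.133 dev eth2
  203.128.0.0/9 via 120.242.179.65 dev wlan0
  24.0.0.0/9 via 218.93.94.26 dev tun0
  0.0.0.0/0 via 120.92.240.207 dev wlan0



Longest prefix match for 178.13.252.209:
  /16 195.47.0.0: no
  /11 178.0.0.0: MATCH
  /26 27.42.78.128: no
  /9 203.128.0.0: no
  /9 24.0.0.0: no
  /0 0.0.0.0: MATCH
Selected: next-hop 16.54.51.51 via eth1 (matched /11)


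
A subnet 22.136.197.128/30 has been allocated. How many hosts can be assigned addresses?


Host bits = 32 - 30 = 2
Total addresses = 2^2 = 4
Usable = total - 2 (network and broadcast)
Usable hosts: 2


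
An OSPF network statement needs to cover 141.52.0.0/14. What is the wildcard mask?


Subnet mask: 255.252.0.0
Wildcard = 255.255.255.255 - subnet mask
255 - 255 = 0
255 - 252 = 3
255 - 0 = 255
255 - 0 = 255
Wildcard: 0.3.255.255


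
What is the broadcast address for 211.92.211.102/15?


Network: 211.92.0.0/15
Host bits = 17
Set all host bits to 1:
Broadcast: 211.93.255.255


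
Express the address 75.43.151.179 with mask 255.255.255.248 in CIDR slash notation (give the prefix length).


Binary: 11111111.11111111.11111111.11111000
Count leading 1s
Prefix: /29


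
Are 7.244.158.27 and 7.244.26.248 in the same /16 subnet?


Mask: 255.255.0.0
7.244.158.27 AND mask = 7.244.0.0
7.244.26.248 AND mask = 7.244.0.0
Yes, same subnet (7.244.0.0)


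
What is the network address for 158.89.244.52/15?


IP:   10011110.01011001.11110100.00110100
Mask: 11111111.11111110.00000000.00000000
AND operation:
Net:  10011110.01011000.00000000.00000000
Network: 158.88.0.0/15


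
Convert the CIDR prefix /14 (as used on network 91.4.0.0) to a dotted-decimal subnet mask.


/14 means 14 network bits, 18 host bits
Binary: 11111111111111000000000000000000
Mask: 255.252.0.0


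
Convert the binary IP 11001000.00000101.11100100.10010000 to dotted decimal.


11001000 = 200
00000101 = 5
11100100 = 228
10010000 = 144
IP: 200.5.228.144


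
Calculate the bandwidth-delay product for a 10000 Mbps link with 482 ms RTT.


BDP = bandwidth * RTT
= 10000 Mbps * 482 ms
= 10000 * 1e6 * 482 / 1000 bits
= 4820000000 bits
= 602500000 bytes
= 588378.9062 KB
BDP = 4820000000 bits (602500000 bytes)


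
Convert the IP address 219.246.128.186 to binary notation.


219 = 11011011
246 = 11110110
128 = 10000000
186 = 10111010
Binary: 11011011.11110110.10000000.10111010


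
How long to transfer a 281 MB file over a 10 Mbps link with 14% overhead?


Effective throughput = 10 * (1 - 14/100) = 8.6 Mbps
File size in Mb = 281 * 8 = 2248 Mb
Time = 2248 / 8.6
Time = 261.3953 seconds


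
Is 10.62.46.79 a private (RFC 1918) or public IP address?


RFC 1918 private ranges:
  10.0.0.0/8 (10.0.0.0 - 10.255.255.255)
  172.16.0.0/12 (172.16.0.0 - 172.31.255.255)
  192.168.0.0/16 (192.168.0.0 - 192.168.255.255)
Private (in 10.0.0.0/8)


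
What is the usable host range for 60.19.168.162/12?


Network: 60.16.0.0
Broadcast: 60.31.255.255
First usable = network + 1
Last usable = broadcast - 1
Range: 60.16.0.1 to 60.31.255.254


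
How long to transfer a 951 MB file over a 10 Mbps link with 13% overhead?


Effective throughput = 10 * (1 - 13/100) = 8.7 Mbps
File size in Mb = 951 * 8 = 7608 Mb
Time = 7608 / 8.7
Time = 874.4828 seconds


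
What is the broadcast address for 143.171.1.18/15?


Network: 143.170.0.0/15
Host bits = 17
Set all host bits to 1:
Broadcast: 143.171.255.255


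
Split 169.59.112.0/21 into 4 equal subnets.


New prefix = 21 + 2 = 23
Each subnet has 512 addresses
  169.59.112.0/23
  169.59.114.0/23
  169.59.116.0/23
  169.59.118.0/23
Subnets: 169.59.112.0/23, 169.59.114.0/23, 169.59.116.0/23, 169.59.118.0/23


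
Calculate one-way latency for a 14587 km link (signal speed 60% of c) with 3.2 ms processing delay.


Speed = 0.6 * 3e5 km/s = 180000 km/s
Propagation delay = 14587 / 180000 = 0.081 s = 81.0389 ms
Processing delay = 3.2 ms
Total one-way latency = 84.2389 ms


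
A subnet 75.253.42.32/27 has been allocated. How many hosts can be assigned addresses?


Host bits = 32 - 27 = 5
Total addresses = 2^5 = 32
Usable = total - 2 (network and broadcast)
Usable hosts: 30


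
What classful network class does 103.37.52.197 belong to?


First octet: 103
Binary: 01100111
0xxxxxxx -> Class A (1-126)
Class A, default mask 255.0.0.0 (/8)


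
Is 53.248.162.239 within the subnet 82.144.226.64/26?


Subnet network: 82.144.226.64
Test IP AND mask: 53.248.162.192
No, 53.248.162.239 is not in 82.144.226.64/26


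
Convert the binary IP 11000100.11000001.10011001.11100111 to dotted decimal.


11000100 = 196
11000001 = 193
10011001 = 153
11100111 = 231
IP: 196.193.153.231


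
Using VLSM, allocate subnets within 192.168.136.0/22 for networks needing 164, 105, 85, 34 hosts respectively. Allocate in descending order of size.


164 hosts -> /24 (254 usable): 192.168.136.0/24
105 hosts -> /25 (126 usable): 192.168.137.0/25
85 hosts -> /25 (126 usable): 192.168.137.128/25
34 hosts -> /26 (62 usable): 192.168.138.0/26
Allocation: 192.168.136.0/24 (164 hosts, 254 usable); 192.168.137.0/25 (105 hosts, 126 usable); 192.168.137.128/25 (85 hosts, 126 usable); 192.168.138.0/26 (34 hosts, 62 usable)


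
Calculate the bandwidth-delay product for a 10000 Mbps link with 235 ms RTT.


BDP = bandwidth * RTT
= 10000 Mbps * 235 ms
= 10000 * 1e6 * 235 / 1000 bits
= 2350000000 bits
= 293750000 bytes
= 286865.2344 KB
BDP = 2350000000 bits (293750000 bytes)


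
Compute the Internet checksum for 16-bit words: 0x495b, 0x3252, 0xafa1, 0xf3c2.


Sum all words (with carry folding):
+ 0x495b = 0x495b
+ 0x3252 = 0x7bad
+ 0xafa1 = 0x2b4f
+ 0xf3c2 = 0x1f12
One's complement: ~0x1f12
Checksum = 0xe0ed


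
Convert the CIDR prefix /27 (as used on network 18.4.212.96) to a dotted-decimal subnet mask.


/27 means 27 network bits, 5 host bits
Binary: 11111111111111111111111111100000
Mask: 255.255.255.224


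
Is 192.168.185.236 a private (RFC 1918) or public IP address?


RFC 1918 private ranges:
  10.0.0.0/8 (10.0.0.0 - 10.255.255.255)
  172.16.0.0/12 (172.16.0.0 - 172.31.255.255)
  192.168.0.0/16 (192.168.0.0 - 192.168.255.255)
Private (in 192.168.0.0/16)


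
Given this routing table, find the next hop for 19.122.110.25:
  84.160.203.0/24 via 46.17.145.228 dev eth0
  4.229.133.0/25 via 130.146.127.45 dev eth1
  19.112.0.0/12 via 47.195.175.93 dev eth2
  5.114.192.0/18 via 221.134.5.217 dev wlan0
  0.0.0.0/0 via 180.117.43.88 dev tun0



Longest prefix match for 19.122.110.25:
  /24 84.160.203.0: no
  /25 4.229.133.0: no
  /12 19.112.0.0: MATCH
  /18 5.114.192.0: no
  /0 0.0.0.0: MATCH
Selected: next-hop 47.195.175.93 via eth2 (matched /12)


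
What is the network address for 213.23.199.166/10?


IP:   11010101.00010111.11000111.10100110
Mask: 11111111.11000000.00000000.00000000
AND operation:
Net:  11010101.00000000.00000000.00000000
Network: 213.0.0.0/10


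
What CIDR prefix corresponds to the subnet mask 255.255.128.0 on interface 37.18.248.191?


Binary: 11111111.11111111.10000000.00000000
Count leading 1s
Prefix: /17


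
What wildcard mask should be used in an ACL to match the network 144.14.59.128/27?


Subnet mask: 255.255.255.224
Wildcard = 255.255.255.255 - subnet mask
255 - 255 = 0
255 - 255 = 0
255 - 255 = 0
255 - 224 = 31
Wildcard: 0.0.0.31


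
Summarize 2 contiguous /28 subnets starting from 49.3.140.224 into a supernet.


Original prefix: /28
Number of subnets: 2 = 2^1
New prefix = 28 - 1 = 27
Supernet: 49.3.140.224/27


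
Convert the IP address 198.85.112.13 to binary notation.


198 = 11000110
85 = 01010101
112 = 01110000
13 = 00001101
Binary: 11000110.01010101.01110000.00001101


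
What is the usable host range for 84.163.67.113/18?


Network: 84.163.64.0
Broadcast: 84.163.127.255
First usable = network + 1
Last usable = broadcast - 1
Range: 84.163.64.1 to 84.163.127.254


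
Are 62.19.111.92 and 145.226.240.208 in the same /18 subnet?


Mask: 255.255.192.0
62.19.111.92 AND mask = 62.19.64.0
145.226.240.208 AND mask = 145.226.192.0
No, different subnets (62.19.64.0 vs 145.226.192.0)


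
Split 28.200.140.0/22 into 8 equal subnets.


New prefix = 22 + 3 = 25
Each subnet has 128 addresses
  28.200.140.0/25
  28.200.140.128/25
  28.200.141.0/25
  28.200.141.128/25
  28.200.142.0/25
  28.200.142.128/25
  28.200.143.0/25
  28.200.143.128/25
Subnets: 28.200.140.0/25, 28.200.140.128/25, 28.200.141.0/25, 28.200.141.128/25, 28.200.142.0/25, 28.200.142.128/25, 28.200.143.0/25, 28.200.143.128/25


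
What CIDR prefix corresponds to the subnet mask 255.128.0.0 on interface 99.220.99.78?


Binary: 11111111.10000000.00000000.00000000
Count leading 1s
Prefix: /9


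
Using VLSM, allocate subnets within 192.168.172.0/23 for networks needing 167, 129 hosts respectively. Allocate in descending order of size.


167 hosts -> /24 (254 usable): 192.168.172.0/24
129 hosts -> /24 (254 usable): 192.168.173.0/24
Allocation: 192.168.172.0/24 (167 hosts, 254 usable); 192.168.173.0/24 (129 hosts, 254 usable)


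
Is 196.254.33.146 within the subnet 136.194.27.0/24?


Subnet network: 136.194.27.0
Test IP AND mask: 196.254.33.0
No, 196.254.33.146 is not in 136.194.27.0/24


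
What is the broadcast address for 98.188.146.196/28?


Network: 98.188.146.192/28
Host bits = 4
Set all host bits to 1:
Broadcast: 98.188.146.207


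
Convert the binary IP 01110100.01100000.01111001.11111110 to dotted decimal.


01110100 = 116
01100000 = 96
01111001 = 121
11111110 = 254
IP: 116.96.121.254


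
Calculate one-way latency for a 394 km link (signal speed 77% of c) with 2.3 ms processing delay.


Speed = 0.77 * 3e5 km/s = 231000 km/s
Propagation delay = 394 / 231000 = 0.0017 s = 1.7056 ms
Processing delay = 2.3 ms
Total one-way latency = 4.0056 ms


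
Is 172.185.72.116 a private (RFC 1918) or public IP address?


RFC 1918 private ranges:
  10.0.0.0/8 (10.0.0.0 - 10.255.255.255)
  172.16.0.0/12 (172.16.0.0 - 172.31.255.255)
  192.168.0.0/16 (192.168.0.0 - 192.168.255.255)
Public (not in any RFC 1918 range)


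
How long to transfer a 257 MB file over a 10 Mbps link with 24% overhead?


Effective throughput = 10 * (1 - 24/100) = 7.6 Mbps
File size in Mb = 257 * 8 = 2056 Mb
Time = 2056 / 7.6
Time = 270.5263 seconds


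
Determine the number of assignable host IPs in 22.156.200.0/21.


Host bits = 32 - 21 = 11
Total addresses = 2^11 = 2048
Usable = total - 2 (network and broadcast)
Usable hosts: 2046


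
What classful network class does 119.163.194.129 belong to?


First octet: 119
Binary: 01110111
0xxxxxxx -> Class A (1-126)
Class A, default mask 255.0.0.0 (/8)


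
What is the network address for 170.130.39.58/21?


IP:   10101010.10000010.00100111.00111010
Mask: 11111111.11111111.11111000.00000000
AND operation:
Net:  10101010.10000010.00100000.00000000
Network: 170.130.32.0/21


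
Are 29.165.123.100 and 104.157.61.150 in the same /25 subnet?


Mask: 255.255.255.128
29.165.123.100 AND mask = 29.165.123.0
104.157.61.150 AND mask = 104.157.61.128
No, different subnets (29.165.123.0 vs 104.157.61.128)


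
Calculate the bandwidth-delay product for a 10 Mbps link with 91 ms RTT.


BDP = bandwidth * RTT
= 10 Mbps * 91 ms
= 10 * 1e6 * 91 / 1000 bits
= 910000 bits
= 113750 bytes
= 111.084 KB
BDP = 910000 bits (113750 bytes)


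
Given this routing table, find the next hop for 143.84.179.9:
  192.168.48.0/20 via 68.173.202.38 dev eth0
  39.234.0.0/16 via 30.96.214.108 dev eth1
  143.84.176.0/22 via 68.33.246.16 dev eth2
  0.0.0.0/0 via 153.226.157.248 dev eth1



Longest prefix match for 143.84.179.9:
  /20 192.168.48.0: no
  /16 39.234.0.0: no
  /22 143.84.176.0: MATCH
  /0 0.0.0.0: MATCH
Selected: next-hop 68.33.246.16 via eth2 (matched /22)


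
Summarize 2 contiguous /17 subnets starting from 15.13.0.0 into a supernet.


Original prefix: /17
Number of subnets: 2 = 2^1
New prefix = 17 - 1 = 16
Supernet: 15.13.0.0/16


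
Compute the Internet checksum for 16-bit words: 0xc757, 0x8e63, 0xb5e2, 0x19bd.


Sum all words (with carry folding):
+ 0xc757 = 0xc757
+ 0x8e63 = 0x55bb
+ 0xb5e2 = 0x0b9e
+ 0x19bd = 0x255b
One's complement: ~0x255b
Checksum = 0xdaa4


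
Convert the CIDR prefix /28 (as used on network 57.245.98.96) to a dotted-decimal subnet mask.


/28 means 28 network bits, 4 host bits
Binary: 11111111111111111111111111110000
Mask: 255.255.255.240


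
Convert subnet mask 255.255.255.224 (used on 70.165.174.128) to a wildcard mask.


Subnet mask: 255.255.255.224
Wildcard = 255.255.255.255 - subnet mask
255 - 255 = 0
255 - 255 = 0
255 - 255 = 0
255 - 224 = 31
Wildcard: 0.0.0.31


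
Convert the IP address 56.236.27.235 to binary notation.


56 = 00111000
236 = 11101100
27 = 00011011
235 = 11101011
Binary: 00111000.11101100.00011011.11101011


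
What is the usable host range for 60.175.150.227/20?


Network: 60.175.144.0
Broadcast: 60.175.159.255
First usable = network + 1
Last usable = broadcast - 1
Range: 60.175.144.1 to 60.175.159.254


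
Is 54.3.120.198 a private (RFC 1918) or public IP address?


RFC 1918 private ranges:
  10.0.0.0/8 (10.0.0.0 - 10.255.255.255)
  172.16.0.0/12 (172.16.0.0 - 172.31.255.255)
  192.168.0.0/16 (192.168.0.0 - 192.168.255.255)
Public (not in any RFC 1918 range)


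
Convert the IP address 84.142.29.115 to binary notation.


84 = 01010100
142 = 10001110
29 = 00011101
115 = 01110011
Binary: 01010100.10001110.00011101.01110011


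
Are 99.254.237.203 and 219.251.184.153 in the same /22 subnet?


Mask: 255.255.252.0
99.254.237.203 AND mask = 99.254.236.0
219.251.184.153 AND mask = 219.251.184.0
No, different subnets (99.254.236.0 vs 219.251.184.0)


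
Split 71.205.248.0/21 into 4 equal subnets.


New prefix = 21 + 2 = 23
Each subnet has 512 addresses
  71.205.248.0/23
  71.205.250.0/23
  71.205.252.0/23
  71.205.254.0/23
Subnets: 71.205.248.0/23, 71.205.250.0/23, 71.205.252.0/23, 71.205.254.0/23


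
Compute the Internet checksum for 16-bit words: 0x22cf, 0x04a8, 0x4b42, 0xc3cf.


Sum all words (with carry folding):
+ 0x22cf = 0x22cf
+ 0x04a8 = 0x2777
+ 0x4b42 = 0x72b9
+ 0xc3cf = 0x3689
One's complement: ~0x3689
Checksum = 0xc976


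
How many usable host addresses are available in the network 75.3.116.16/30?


Host bits = 32 - 30 = 2
Total addresses = 2^2 = 4
Usable = total - 2 (network and broadcast)
Usable hosts: 2


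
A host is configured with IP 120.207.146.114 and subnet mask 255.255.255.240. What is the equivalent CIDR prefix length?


Binary: 11111111.11111111.11111111.11110000
Count leading 1s
Prefix: /28


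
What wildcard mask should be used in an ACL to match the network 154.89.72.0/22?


Subnet mask: 255.255.252.0
Wildcard = 255.255.255.255 - subnet mask
255 - 255 = 0
255 - 255 = 0
255 - 252 = 3
255 - 0 = 255
Wildcard: 0.0.3.255


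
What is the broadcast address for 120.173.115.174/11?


Network: 120.160.0.0/11
Host bits = 21
Set all host bits to 1:
Broadcast: 120.191.255.255


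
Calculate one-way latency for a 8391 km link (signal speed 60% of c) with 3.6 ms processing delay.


Speed = 0.6 * 3e5 km/s = 180000 km/s
Propagation delay = 8391 / 180000 = 0.0466 s = 46.6167 ms
Processing delay = 3.6 ms
Total one-way latency = 50.2167 ms


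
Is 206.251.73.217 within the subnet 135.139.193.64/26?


Subnet network: 135.139.193.64
Test IP AND mask: 206.251.73.192
No, 206.251.73.217 is not in 135.139.193.64/26


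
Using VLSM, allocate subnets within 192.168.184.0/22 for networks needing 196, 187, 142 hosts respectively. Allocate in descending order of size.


196 hosts -> /24 (254 usable): 192.168.184.0/24
187 hosts -> /24 (254 usable): 192.168.185.0/24
142 hosts -> /24 (254 usable): 192.168.186.0/24
Allocation: 192.168.184.0/24 (196 hosts, 254 usable); 192.168.185.0/24 (187 hosts, 254 usable); 192.168.186.0/24 (142 hosts, 254 usable)


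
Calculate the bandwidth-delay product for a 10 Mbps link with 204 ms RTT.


BDP = bandwidth * RTT
= 10 Mbps * 204 ms
= 10 * 1e6 * 204 / 1000 bits
= 2040000 bits
= 255000 bytes
= 249.0234 KB
BDP = 2040000 bits (255000 bytes)


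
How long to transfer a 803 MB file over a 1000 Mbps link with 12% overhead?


Effective throughput = 1000 * (1 - 12/100) = 880 Mbps
File size in Mb = 803 * 8 = 6424 Mb
Time = 6424 / 880
Time = 7.3 seconds


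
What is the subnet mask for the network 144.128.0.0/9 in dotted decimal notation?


/9 means 9 network bits, 23 host bits
Binary: 11111111100000000000000000000000
Mask: 255.128.0.0


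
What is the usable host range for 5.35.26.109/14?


Network: 5.32.0.0
Broadcast: 5.35.255.255
First usable = network + 1
Last usable = broadcast - 1
Range: 5.32.0.1 to 5.35.255.254


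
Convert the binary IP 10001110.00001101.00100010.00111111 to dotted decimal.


10001110 = 142
00001101 = 13
00100010 = 34
00111111 = 63
IP: 142.13.34.63


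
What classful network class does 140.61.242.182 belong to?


First octet: 140
Binary: 10001100
10xxxxxx -> Class B (128-191)
Class B, default mask 255.255.0.0 (/16)


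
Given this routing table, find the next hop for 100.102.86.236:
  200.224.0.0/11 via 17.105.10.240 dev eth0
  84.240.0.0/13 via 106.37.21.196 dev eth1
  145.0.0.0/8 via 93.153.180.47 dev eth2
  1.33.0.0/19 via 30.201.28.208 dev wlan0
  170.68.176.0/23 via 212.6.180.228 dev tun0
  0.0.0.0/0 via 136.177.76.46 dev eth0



Longest prefix match for 100.102.86.236:
  /11 200.224.0.0: no
  /13 84.240.0.0: no
  /8 145.0.0.0: no
  /19 1.33.0.0: no
  /23 170.68.176.0: no
  /0 0.0.0.0: MATCH
Selected: next-hop 136.177.76.46 via eth0 (matched /0)


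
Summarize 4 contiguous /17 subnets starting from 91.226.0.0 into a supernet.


Original prefix: /17
Number of subnets: 4 = 2^2
New prefix = 17 - 2 = 15
Supernet: 91.226.0.0/15


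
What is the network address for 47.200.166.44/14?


IP:   00101111.11001000.10100110.00101100
Mask: 11111111.11111100.00000000.00000000
AND operation:
Net:  00101111.11001000.00000000.00000000
Network: 47.200.0.0/14


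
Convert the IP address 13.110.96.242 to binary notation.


13 = 00001101
110 = 01101110
96 = 01100000
242 = 11110010
Binary: 00001101.01101110.01100000.11110010


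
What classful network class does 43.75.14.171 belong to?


First octet: 43
Binary: 00101011
0xxxxxxx -> Class A (1-126)
Class A, default mask 255.0.0.0 (/8)


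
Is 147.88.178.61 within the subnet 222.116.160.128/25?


Subnet network: 222.116.160.128
Test IP AND mask: 147.88.178.0
No, 147.88.178.61 is not in 222.116.160.128/25


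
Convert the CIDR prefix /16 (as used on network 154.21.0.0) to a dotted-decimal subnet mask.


/16 means 16 network bits, 16 host bits
Binary: 11111111111111110000000000000000
Mask: 255.255.0.0


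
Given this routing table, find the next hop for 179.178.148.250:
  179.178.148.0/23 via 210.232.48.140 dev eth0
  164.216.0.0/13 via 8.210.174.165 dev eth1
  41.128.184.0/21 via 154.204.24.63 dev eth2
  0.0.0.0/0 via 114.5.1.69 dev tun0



Longest prefix match for 179.178.148.250:
  /23 179.178.148.0: MATCH
  /13 164.216.0.0: no
  /21 41.128.184.0: no
  /0 0.0.0.0: MATCH
Selected: next-hop 210.232.48.140 via eth0 (matched /23)


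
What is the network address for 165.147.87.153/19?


IP:   10100101.10010011.01010111.10011001
Mask: 11111111.11111111.11100000.00000000
AND operation:
Net:  10100101.10010011.01000000.00000000
Network: 165.147.64.0/19


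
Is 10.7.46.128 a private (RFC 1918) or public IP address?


RFC 1918 private ranges:
  10.0.0.0/8 (10.0.0.0 - 10.255.255.255)
  172.16.0.0/12 (172.16.0.0 - 172.31.255.255)
  192.168.0.0/16 (192.168.0.0 - 192.168.255.255)
Private (in 10.0.0.0/8)


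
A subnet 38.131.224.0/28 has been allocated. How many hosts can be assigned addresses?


Host bits = 32 - 28 = 4
Total addresses = 2^4 = 16
Usable = total - 2 (network and broadcast)
Usable hosts: 14


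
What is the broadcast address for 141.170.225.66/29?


Network: 141.170.225.64/29
Host bits = 3
Set all host bits to 1:
Broadcast: 141.170.225.71


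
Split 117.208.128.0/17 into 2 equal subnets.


New prefix = 17 + 1 = 18
Each subnet has 16384 addresses
  117.208.128.0/18
  117.208.192.0/18
Subnets: 117.208.128.0/18, 117.208.192.0/18


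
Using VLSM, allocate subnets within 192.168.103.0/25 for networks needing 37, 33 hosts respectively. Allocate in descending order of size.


37 hosts -> /26 (62 usable): 192.168.103.0/26
33 hosts -> /26 (62 usable): 192.168.103.64/26
Allocation: 192.168.103.0/26 (37 hosts, 62 usable); 192.168.103.64/26 (33 hosts, 62 usable)


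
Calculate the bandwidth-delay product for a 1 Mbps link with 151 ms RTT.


BDP = bandwidth * RTT
= 1 Mbps * 151 ms
= 1 * 1e6 * 151 / 1000 bits
= 151000 bits
= 18875 bytes
= 18.4326 KB
BDP = 151000 bits (18875 bytes)


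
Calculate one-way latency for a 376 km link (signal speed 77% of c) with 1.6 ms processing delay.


Speed = 0.77 * 3e5 km/s = 231000 km/s
Propagation delay = 376 / 231000 = 0.0016 s = 1.6277 ms
Processing delay = 1.6 ms
Total one-way latency = 3.2277 ms


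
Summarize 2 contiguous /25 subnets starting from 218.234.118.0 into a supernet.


Original prefix: /25
Number of subnets: 2 = 2^1
New prefix = 25 - 1 = 24
Supernet: 218.234.118.0/24


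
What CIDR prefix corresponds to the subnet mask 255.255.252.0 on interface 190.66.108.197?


Binary: 11111111.11111111.11111100.00000000
Count leading 1s
Prefix: /22


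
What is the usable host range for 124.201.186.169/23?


Network: 124.201.186.0
Broadcast: 124.201.187.255
First usable = network + 1
Last usable = broadcast - 1
Range: 124.201.186.1 to 124.201.187.254


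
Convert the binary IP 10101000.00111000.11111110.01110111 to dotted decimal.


10101000 = 168
00111000 = 56
11111110 = 254
01110111 = 119
IP: 168.56.254.119


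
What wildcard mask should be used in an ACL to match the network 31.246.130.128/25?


Subnet mask: 255.255.255.128
Wildcard = 255.255.255.255 - subnet mask
255 - 255 = 0
255 - 255 = 0
255 - 255 = 0
255 - 128 = 127
Wildcard: 0.0.0.127


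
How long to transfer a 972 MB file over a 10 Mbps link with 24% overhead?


Effective throughput = 10 * (1 - 24/100) = 7.6 Mbps
File size in Mb = 972 * 8 = 7776 Mb
Time = 7776 / 7.6
Time = 1023.1579 seconds


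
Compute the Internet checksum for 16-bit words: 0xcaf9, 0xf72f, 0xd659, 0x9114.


Sum all words (with carry folding):
+ 0xcaf9 = 0xcaf9
+ 0xf72f = 0xc229
+ 0xd659 = 0x9883
+ 0x9114 = 0x2998
One's complement: ~0x2998
Checksum = 0xd667


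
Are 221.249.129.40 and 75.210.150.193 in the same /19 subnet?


Mask: 255.255.224.0
221.249.129.40 AND mask = 221.249.128.0
75.210.150.193 AND mask = 75.210.128.0
No, different subnets (221.249.128.0 vs 75.210.128.0)


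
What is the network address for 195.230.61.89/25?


IP:   11000011.11100110.00111101.01011001
Mask: 11111111.11111111.11111111.10000000
AND operation:
Net:  11000011.11100110.00111101.00000000
Network: 195.230.61.0/25


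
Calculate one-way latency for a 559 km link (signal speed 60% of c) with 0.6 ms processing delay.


Speed = 0.6 * 3e5 km/s = 180000 km/s
Propagation delay = 559 / 180000 = 0.0031 s = 3.1056 ms
Processing delay = 0.6 ms
Total one-way latency = 3.7056 ms


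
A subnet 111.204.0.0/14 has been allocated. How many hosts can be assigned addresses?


Host bits = 32 - 14 = 18
Total addresses = 2^18 = 262144
Usable = total - 2 (network and broadcast)
Usable hosts: 262142


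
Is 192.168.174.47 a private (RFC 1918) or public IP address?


RFC 1918 private ranges:
  10.0.0.0/8 (10.0.0.0 - 10.255.255.255)
  172.16.0.0/12 (172.16.0.0 - 172.31.255.255)
  192.168.0.0/16 (192.168.0.0 - 192.168.255.255)
Private (in 192.168.0.0/16)


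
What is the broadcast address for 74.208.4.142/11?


Network: 74.192.0.0/11
Host bits = 21
Set all host bits to 1:
Broadcast: 74.223.255.255


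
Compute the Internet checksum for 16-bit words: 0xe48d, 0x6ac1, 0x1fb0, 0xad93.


Sum all words (with carry folding):
+ 0xe48d = 0xe48d
+ 0x6ac1 = 0x4f4f
+ 0x1fb0 = 0x6eff
+ 0xad93 = 0x1c93
One's complement: ~0x1c93
Checksum = 0xe36c


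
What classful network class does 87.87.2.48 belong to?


First octet: 87
Binary: 01010111
0xxxxxxx -> Class A (1-126)
Class A, default mask 255.0.0.0 (/8)


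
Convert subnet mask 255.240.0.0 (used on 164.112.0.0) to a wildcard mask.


Subnet mask: 255.240.0.0
Wildcard = 255.255.255.255 - subnet mask
255 - 255 = 0
255 - 240 = 15
255 - 0 = 255
255 - 0 = 255
Wildcard: 0.15.255.255


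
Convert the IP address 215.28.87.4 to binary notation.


215 = 11010111
28 = 00011100
87 = 01010111
4 = 00000100
Binary: 11010111.00011100.01010111.00000100


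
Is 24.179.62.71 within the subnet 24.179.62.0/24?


Subnet network: 24.179.62.0
Test IP AND mask: 24.179.62.0
Yes, 24.179.62.71 is in 24.179.62.0/24


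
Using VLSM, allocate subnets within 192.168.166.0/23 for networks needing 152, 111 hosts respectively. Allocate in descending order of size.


152 hosts -> /24 (254 usable): 192.168.166.0/24
111 hosts -> /25 (126 usable): 192.168.167.0/25
Allocation: 192.168.166.0/24 (152 hosts, 254 usable); 192.168.167.0/25 (111 hosts, 126 usable)


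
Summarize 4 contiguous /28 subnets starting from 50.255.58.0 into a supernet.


Original prefix: /28
Number of subnets: 4 = 2^2
New prefix = 28 - 2 = 26
Supernet: 50.255.58.0/26


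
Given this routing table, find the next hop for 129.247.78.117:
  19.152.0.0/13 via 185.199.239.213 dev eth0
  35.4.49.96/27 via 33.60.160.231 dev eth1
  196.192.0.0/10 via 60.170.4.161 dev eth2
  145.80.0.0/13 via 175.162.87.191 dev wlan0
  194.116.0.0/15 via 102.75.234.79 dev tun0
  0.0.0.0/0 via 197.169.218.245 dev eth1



Longest prefix match for 129.247.78.117:
  /13 19.152.0.0: no
  /27 35.4.49.96: no
  /10 196.192.0.0: no
  /13 145.80.0.0: no
  /15 194.116.0.0: no
  /0 0.0.0.0: MATCH
Selected: next-hop 197.169.218.245 via eth1 (matched /0)


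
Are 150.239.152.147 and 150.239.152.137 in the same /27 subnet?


Mask: 255.255.255.224
150.239.152.147 AND mask = 150.239.152.128
150.239.152.137 AND mask = 150.239.152.128
Yes, same subnet (150.239.152.128)


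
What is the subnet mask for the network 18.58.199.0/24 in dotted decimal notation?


/24 means 24 network bits, 8 host bits
Binary: 11111111111111111111111100000000
Mask: 255.255.255.0


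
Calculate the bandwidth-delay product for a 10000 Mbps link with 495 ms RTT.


BDP = bandwidth * RTT
= 10000 Mbps * 495 ms
= 10000 * 1e6 * 495 / 1000 bits
= 4950000000 bits
= 618750000 bytes
= 604248.0469 KB
BDP = 4950000000 bits (618750000 bytes)


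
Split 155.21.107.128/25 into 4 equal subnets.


New prefix = 25 + 2 = 27
Each subnet has 32 addresses
  155.21.107.128/27
  155.21.107.160/27
  155.21.107.192/27
  155.21.107.224/27
Subnets: 155.21.107.128/27, 155.21.107.160/27, 155.21.107.192/27, 155.21.107.224/27


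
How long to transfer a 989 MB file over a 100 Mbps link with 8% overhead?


Effective throughput = 100 * (1 - 8/100) = 92 Mbps
File size in Mb = 989 * 8 = 7912 Mb
Time = 7912 / 92
Time = 86 seconds


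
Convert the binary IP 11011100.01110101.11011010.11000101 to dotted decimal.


11011100 = 220
01110101 = 117
11011010 = 218
11000101 = 197
IP: 220.117.218.197


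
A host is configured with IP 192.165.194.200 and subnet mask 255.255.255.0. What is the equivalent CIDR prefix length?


Binary: 11111111.11111111.11111111.00000000
Count leading 1s
Prefix: /24


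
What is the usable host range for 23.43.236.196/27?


Network: 23.43.236.192
Broadcast: 23.43.236.223
First usable = network + 1
Last usable = broadcast - 1
Range: 23.43.236.193 to 23.43.236.222


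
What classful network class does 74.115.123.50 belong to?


First octet: 74
Binary: 01001010
0xxxxxxx -> Class A (1-126)
Class A, default mask 255.0.0.0 (/8)


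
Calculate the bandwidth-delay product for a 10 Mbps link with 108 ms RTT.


BDP = bandwidth * RTT
= 10 Mbps * 108 ms
= 10 * 1e6 * 108 / 1000 bits
= 1080000 bits
= 135000 bytes
= 131.8359 KB
BDP = 1080000 bits (135000 bytes)


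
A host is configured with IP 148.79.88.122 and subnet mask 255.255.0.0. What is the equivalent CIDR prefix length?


Binary: 11111111.11111111.00000000.00000000
Count leading 1s
Prefix: /16


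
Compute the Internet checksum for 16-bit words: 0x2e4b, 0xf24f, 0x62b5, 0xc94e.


Sum all words (with carry folding):
+ 0x2e4b = 0x2e4b
+ 0xf24f = 0x209b
+ 0x62b5 = 0x8350
+ 0xc94e = 0x4c9f
One's complement: ~0x4c9f
Checksum = 0xb360


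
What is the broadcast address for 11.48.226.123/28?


Network: 11.48.226.112/28
Host bits = 4
Set all host bits to 1:
Broadcast: 11.48.226.127


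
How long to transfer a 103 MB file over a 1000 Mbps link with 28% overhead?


Effective throughput = 1000 * (1 - 28/100) = 720 Mbps
File size in Mb = 103 * 8 = 824 Mb
Time = 824 / 720
Time = 1.1444 seconds


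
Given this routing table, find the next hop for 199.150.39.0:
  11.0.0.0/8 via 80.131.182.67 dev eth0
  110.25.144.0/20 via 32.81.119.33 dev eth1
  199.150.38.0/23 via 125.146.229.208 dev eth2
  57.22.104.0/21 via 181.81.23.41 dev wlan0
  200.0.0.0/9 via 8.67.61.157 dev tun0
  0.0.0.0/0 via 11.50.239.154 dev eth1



Longest prefix match for 199.150.39.0:
  /8 11.0.0.0: no
  /20 110.25.144.0: no
  /23 199.150.38.0: MATCH
  /21 57.22.104.0: no
  /9 200.0.0.0: no
  /0 0.0.0.0: MATCH
Selected: next-hop 125.146.229.208 via eth2 (matched /23)


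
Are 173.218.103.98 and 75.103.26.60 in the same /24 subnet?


Mask: 255.255.255.0
173.218.103.98 AND mask = 173.218.103.0
75.103.26.60 AND mask = 75.103.26.0
No, different subnets (173.218.103.0 vs 75.103.26.0)


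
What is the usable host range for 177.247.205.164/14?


Network: 177.244.0.0
Broadcast: 177.247.255.255
First usable = network + 1
Last usable = broadcast - 1
Range: 177.244.0.1 to 177.247.255.254


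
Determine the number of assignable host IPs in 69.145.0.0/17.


Host bits = 32 - 17 = 15
Total addresses = 2^15 = 32768
Usable = total - 2 (network and broadcast)
Usable hosts: 32766


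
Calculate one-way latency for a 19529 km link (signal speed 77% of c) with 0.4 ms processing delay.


Speed = 0.77 * 3e5 km/s = 231000 km/s
Propagation delay = 19529 / 231000 = 0.0845 s = 84.5411 ms
Processing delay = 0.4 ms
Total one-way latency = 84.9411 ms


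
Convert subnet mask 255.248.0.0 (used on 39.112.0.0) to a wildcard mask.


Subnet mask: 255.248.0.0
Wildcard = 255.255.255.255 - subnet mask
255 - 255 = 0
255 - 248 = 7
255 - 0 = 255
255 - 0 = 255
Wildcard: 0.7.255.255


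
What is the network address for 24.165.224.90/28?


IP:   00011000.10100101.11100000.01011010
Mask: 11111111.11111111.11111111.11110000
AND operation:
Net:  00011000.10100101.11100000.01010000
Network: 24.165.224.80/28


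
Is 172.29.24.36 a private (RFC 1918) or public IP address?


RFC 1918 private ranges:
  10.0.0.0/8 (10.0.0.0 - 10.255.255.255)
  172.16.0.0/12 (172.16.0.0 - 172.31.255.255)
  192.168.0.0/16 (192.168.0.0 - 192.168.255.255)
Private (in 172.16.0.0/12)


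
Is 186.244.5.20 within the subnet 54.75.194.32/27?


Subnet network: 54.75.194.32
Test IP AND mask: 186.244.5.0
No, 186.244.5.20 is not in 54.75.194.32/27


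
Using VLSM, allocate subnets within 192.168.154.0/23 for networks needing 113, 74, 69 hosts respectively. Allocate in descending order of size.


113 hosts -> /25 (126 usable): 192.168.154.0/25
74 hosts -> /25 (126 usable): 192.168.154.128/25
69 hosts -> /25 (126 usable): 192.168.155.0/25
Allocation: 192.168.154.0/25 (113 hosts, 126 usable); 192.168.154.128/25 (74 hosts, 126 usable); 192.168.155.0/25 (69 hosts, 126 usable)


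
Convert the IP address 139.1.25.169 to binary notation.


139 = 10001011
1 = 00000001
25 = 00011001
169 = 10101001
Binary: 10001011.00000001.00011001.10101001


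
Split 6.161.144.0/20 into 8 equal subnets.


New prefix = 20 + 3 = 23
Each subnet has 512 addresses
  6.161.144.0/23
  6.161.146.0/23
  6.161.148.0/23
  6.161.150.0/23
  6.161.152.0/23
  6.161.154.0/23
  6.161.156.0/23
  6.161.158.0/23
Subnets: 6.161.144.0/23, 6.161.146.0/23, 6.161.148.0/23, 6.161.150.0/23, 6.161.152.0/23, 6.161.154.0/23, 6.161.156.0/23, 6.161.158.0/23


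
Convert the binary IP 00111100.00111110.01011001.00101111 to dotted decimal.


00111100 = 60
00111110 = 62
01011001 = 89
00101111 = 47
IP: 60.62.89.47


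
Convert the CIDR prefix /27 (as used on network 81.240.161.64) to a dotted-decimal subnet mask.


/27 means 27 network bits, 5 host bits
Binary: 11111111111111111111111111100000
Mask: 255.255.255.224


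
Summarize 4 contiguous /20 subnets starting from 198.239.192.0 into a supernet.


Original prefix: /20
Number of subnets: 4 = 2^2
New prefix = 20 - 2 = 18
Supernet: 198.239.192.0/18


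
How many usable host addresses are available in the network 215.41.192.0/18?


Host bits = 32 - 18 = 14
Total addresses = 2^14 = 16384
Usable = total - 2 (network and broadcast)
Usable hosts: 16382


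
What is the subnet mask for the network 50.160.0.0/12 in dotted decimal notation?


/12 means 12 network bits, 20 host bits
Binary: 11111111111100000000000000000000
Mask: 255.240.0.0


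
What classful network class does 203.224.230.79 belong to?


First octet: 203
Binary: 11001011
110xxxxx -> Class C (192-223)
Class C, default mask 255.255.255.0 (/24)


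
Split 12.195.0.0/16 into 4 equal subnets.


New prefix = 16 + 2 = 18
Each subnet has 16384 addresses
  12.195.0.0/18
  12.195.64.0/18
  12.195.128.0/18
  12.195.192.0/18
Subnets: 12.195.0.0/18, 12.195.64.0/18, 12.195.128.0/18, 12.195.192.0/18


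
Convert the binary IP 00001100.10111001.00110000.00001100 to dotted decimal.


00001100 = 12
10111001 = 185
00110000 = 48
00001100 = 12
IP: 12.185.48.12


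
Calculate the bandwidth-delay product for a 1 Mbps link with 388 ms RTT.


BDP = bandwidth * RTT
= 1 Mbps * 388 ms
= 1 * 1e6 * 388 / 1000 bits
= 388000 bits
= 48500 bytes
= 47.3633 KB
BDP = 388000 bits (48500 bytes)
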